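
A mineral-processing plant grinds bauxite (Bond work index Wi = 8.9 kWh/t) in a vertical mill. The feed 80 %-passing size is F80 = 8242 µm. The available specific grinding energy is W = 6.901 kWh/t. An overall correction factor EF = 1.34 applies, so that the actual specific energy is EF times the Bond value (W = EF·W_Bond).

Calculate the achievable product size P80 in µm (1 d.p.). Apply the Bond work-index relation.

W = 10 Wi (P80^-0.5 − F80^-0.5)
W_Bond = W / EF = 6.901 / 1.34 = 5.1500 kWh/t
P80^(−½) = W_Bond/(10 Wi) + F80^(−½)
  = 5.1500/(10·8.9) + 1/√8242 = 0.057865 + 0.011015 = 0.068880
P80 = (1/0.068880)² = 14.5180² = 210.77 µm

P80 = 210.8 µm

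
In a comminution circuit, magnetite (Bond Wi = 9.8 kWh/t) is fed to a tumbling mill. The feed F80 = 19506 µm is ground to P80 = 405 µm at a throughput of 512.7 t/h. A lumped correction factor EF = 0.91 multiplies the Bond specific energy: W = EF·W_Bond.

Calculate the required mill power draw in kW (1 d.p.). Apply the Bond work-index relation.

W = 10·Wi·[P80^(−½) − F80^(−½)]
W = 10·9.8·(1/√405 − 1/√19506) = 10·9.8·(0.042530) = 4.1680 kWh/t
Corrected W = EF·W_Bond = 0.91·4.1680 = 3.7929 kWh/t
P_mill = W·ṁ = 3.7929·512.7 = 1944.6 kW

P = 1944.6 kW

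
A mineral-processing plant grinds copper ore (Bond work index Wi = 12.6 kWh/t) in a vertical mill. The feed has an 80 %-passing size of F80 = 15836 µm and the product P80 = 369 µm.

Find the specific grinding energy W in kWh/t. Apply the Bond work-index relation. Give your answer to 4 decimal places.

W = 10 Wi (P80^-0.5 − F80^-0.5)
1/√369 = 0.052058;  1/√15836 = 0.007947
W = 10·12.6·(0.052058 − 0.007947) = 5.5580 kWh/t

W = 5.5580 kWh/t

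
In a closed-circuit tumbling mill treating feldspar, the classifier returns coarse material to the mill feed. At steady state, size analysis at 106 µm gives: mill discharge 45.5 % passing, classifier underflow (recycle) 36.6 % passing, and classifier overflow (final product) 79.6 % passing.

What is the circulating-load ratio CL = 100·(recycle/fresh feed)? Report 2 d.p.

CL = 383.15 %

Balance %-passing 106 µm (r = R/F):
(1+r)d = ru + o → r = (o−d)/(d−u)
r = (79.6 − 45.5)/(45.5 − 36.6) = 34.1/8.9 = 3.8315
CL = 100·r = 383.15 %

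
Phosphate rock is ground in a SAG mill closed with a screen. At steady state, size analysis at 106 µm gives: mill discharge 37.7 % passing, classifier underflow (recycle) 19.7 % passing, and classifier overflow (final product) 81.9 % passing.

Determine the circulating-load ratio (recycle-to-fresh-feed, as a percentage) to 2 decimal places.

CL = 245.56 %

Two-product formula at 106 µm:
d + r·d = r·u + o → r(d−u) = o−d
r = (81.9 − 37.7)/(37.7 − 19.7) = 44.2/18.0 = 2.4556
CL = 100·r = 245.56 %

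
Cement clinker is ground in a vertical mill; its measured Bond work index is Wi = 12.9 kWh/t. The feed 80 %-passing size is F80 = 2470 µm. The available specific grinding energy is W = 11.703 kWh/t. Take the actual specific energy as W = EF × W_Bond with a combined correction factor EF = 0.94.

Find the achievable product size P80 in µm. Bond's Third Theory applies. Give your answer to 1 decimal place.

Bond: W = 10·Wi·(1/√P80 − 1/√F80)
W_Bond = W / EF = 11.703 / 0.94 = 12.4500 kWh/t
P80^-0.5 = F80^-0.5 + W_Bond/(10 Wi)
  = 12.4500/(10·12.9) + 1/√2470 = 0.096512 + 0.020121 = 0.116633
P80 = (1/0.116633)² = 8.5739² = 73.51 µm

P80 = 73.5 µm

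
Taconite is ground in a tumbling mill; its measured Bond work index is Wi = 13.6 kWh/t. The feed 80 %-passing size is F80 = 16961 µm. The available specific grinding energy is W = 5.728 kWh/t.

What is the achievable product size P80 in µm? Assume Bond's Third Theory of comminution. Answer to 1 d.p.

P80 = 403.3 µm

Bond:  W = 10 Wi (1/√P − 1/√F)
⇒ 1/√P80 = W/(10 Wi) + 1/√F80
  = 5.7280/(10·13.6) + 1/√16961 = 0.042118 + 0.007678 = 0.049796
P80 = (1/0.049796)² = 20.0819² = 403.28 µm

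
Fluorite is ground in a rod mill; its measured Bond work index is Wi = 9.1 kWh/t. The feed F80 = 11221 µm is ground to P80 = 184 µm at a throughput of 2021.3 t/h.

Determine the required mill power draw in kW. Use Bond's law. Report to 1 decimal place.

P = 11823.7 kW

W = 10·Wi·(P80^(-½) − F80^(-½))
W = 10·9.1·(1/√184 − 1/√11221) = 10·9.1·(0.064281) = 5.8495 kWh/t
Mill draw = 5.8495 × 2021.3 = 11823.7 kW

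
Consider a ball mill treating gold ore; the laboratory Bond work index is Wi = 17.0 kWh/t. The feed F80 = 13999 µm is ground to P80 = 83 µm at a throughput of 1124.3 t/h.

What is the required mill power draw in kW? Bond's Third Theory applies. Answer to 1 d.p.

W = 10 Wi (1/√P80 − 1/√F80)  [Bond]
W = 10·17.0·(1/√83 − 1/√13999) = 10·17.0·(0.101312) = 17.2231 kWh/t
P_mill = W·ṁ = 17.2231·1124.3 = 19363.9 kW

P = 19363.9 kW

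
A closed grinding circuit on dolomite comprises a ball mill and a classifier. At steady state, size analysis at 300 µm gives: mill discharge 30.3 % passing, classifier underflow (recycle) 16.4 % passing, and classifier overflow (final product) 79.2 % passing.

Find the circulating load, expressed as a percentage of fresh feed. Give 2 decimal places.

CL = 351.80 %

Let r = R/F. Size balance at 300 µm:
d + r·d = r·u + o → r(d−u) = o−d
r = (79.2 − 30.3)/(30.3 − 16.4) = 48.9/13.9 = 3.5180
CL = 100·r = 351.80 %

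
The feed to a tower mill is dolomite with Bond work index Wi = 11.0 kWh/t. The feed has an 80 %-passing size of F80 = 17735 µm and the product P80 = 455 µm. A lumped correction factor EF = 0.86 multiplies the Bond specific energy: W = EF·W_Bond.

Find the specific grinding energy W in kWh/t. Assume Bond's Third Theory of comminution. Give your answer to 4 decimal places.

W = 10 Wi (P80^-0.5 − F80^-0.5)
1/√455 = 0.046881;  1/√17735 = 0.007509
W = 10·11.0·(0.046881 − 0.007509) = 4.3309 kWh/t
Corrected W = EF·W_Bond = 0.86·4.3309 = 3.7246 kWh/t

W = 3.7246 kWh/t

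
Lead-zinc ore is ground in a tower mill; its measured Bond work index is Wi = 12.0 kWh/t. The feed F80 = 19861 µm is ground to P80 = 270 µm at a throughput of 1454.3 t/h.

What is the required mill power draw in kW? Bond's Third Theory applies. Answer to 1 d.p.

P = 9382.4 kW

W = 10·Wi·(P80^(-½) − F80^(-½))
W = 10·12.0·(1/√270 − 1/√19861) = 10·12.0·(0.053762) = 6.4515 kWh/t
P_mill = W·ṁ = 6.4515·1454.3 = 9382.4 kW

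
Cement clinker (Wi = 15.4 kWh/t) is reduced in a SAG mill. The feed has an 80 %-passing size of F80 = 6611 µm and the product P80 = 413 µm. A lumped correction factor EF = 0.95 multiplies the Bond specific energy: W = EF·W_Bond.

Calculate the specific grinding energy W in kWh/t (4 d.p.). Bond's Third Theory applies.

W = 10 Wi / √P80 − 10 Wi / √F80
1/√413 = 0.049207;  1/√6611 = 0.012299
W = 10·15.4·(0.049207 − 0.012299) = 5.6838 kWh/t
With EF = 0.95: W = 5.6838·0.95 = 5.3996 kWh/t

W = 5.3996 kWh/t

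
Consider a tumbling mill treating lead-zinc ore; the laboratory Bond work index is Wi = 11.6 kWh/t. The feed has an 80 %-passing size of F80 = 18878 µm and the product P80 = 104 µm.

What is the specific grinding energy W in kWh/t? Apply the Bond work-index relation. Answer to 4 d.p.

W = 10.5305 kWh/t

W = 10·Wi·[P80^(−½) − F80^(−½)]
1/√104 = 0.098058;  1/√18878 = 0.007278
W = 10·11.6·(0.098058 − 0.007278) = 10.5305 kWh/t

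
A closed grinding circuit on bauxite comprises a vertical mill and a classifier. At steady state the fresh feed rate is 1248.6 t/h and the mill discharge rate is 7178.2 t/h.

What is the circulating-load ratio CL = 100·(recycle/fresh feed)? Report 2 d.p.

CL = 474.90 %

Steady state: M = F + R.
R = M − F = 7178.2 − 1248.6 = 5929.6 t/h
CL = 100·R/F = 100·5929.6/1248.6 = 474.90 %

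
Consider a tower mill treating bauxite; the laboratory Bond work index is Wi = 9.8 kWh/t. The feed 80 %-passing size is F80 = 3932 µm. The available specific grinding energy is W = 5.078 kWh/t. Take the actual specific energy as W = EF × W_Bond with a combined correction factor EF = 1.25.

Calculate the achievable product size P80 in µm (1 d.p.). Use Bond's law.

P80 = 303.5 µm

Bond: W = 10·Wi·(1/√P80 − 1/√F80)
W_Bond = W / EF = 5.078 / 1.25 = 4.0624 kWh/t
⇒ 1/√P80 = W_Bond/(10·Wi) + 1/√F80
  = 4.0624/(10·9.8) + 1/√3932 = 0.041453 + 0.015948 = 0.057401
P80 = (1/0.057401)² = 17.4214² = 303.51 µm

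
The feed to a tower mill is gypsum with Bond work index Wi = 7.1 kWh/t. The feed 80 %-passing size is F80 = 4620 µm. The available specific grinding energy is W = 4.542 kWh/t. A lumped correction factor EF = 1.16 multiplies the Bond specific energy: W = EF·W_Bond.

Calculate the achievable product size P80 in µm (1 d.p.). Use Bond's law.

W = 10 Wi (P80^-0.5 − F80^-0.5)
W_Bond = W / EF = 4.542 / 1.16 = 3.9155 kWh/t
⇒ 1/√P80 = W_Bond/(10 Wi) + 1/√F80
  = 3.9155/(10·7.1) + 1/√4620 = 0.055148 + 0.014712 = 0.069860
P80 = (1/0.069860)² = 14.3143² = 204.90 µm

P80 = 204.9 µm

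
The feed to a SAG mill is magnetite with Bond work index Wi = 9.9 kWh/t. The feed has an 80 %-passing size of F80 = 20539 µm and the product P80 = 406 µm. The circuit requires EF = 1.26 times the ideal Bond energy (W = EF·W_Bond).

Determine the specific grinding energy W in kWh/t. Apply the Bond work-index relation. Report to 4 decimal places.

W_Bond = 10·Wi·(1/√P₈₀ − 1/√F₈₀)
1/√406 = 0.049629;  1/√20539 = 0.006978
W = 10·9.9·(0.049629 − 0.006978) = 4.2225 kWh/t
With EF = 1.26: W = 4.2225·1.26 = 5.3203 kWh/t

W = 5.3203 kWh/t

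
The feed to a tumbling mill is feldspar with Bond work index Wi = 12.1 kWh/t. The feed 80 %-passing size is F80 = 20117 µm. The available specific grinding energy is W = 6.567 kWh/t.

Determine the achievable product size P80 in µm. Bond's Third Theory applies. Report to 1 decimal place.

W = 10 Wi (1/√P80 − 1/√F80)  [Bond]
⇒ 1/√P80 = W/(10 Wi) + 1/√F80
  = 6.5670/(10·12.1) + 1/√20117 = 0.054273 + 0.007050 = 0.061323
P80 = (1/0.061323)² = 16.3070² = 265.92 µm

P80 = 265.9 µm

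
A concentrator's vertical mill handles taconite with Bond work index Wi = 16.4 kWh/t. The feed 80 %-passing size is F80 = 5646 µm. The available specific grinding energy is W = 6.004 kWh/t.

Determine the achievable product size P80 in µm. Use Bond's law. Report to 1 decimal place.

Bond: W = 10·Wi·(1/√P80 − 1/√F80)
P80^-0.5 = F80^-0.5 + W/(10 Wi)
  = 6.0040/(10·16.4) + 1/√5646 = 0.036610 + 0.013309 = 0.049918
P80 = (1/0.049918)² = 20.0327² = 401.31 µm

P80 = 401.3 µm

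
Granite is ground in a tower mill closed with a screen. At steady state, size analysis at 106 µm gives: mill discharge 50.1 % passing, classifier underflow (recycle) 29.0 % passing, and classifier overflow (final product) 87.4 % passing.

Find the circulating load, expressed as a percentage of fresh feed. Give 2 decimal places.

Balance %-passing 106 µm (r = R/F):
d + r·d = r·u + o → r(d−u) = o−d
r = (87.4 − 50.1)/(50.1 − 29.0) = 37.3/21.1 = 1.7678
CL = 100·r = 176.78 %

CL = 176.78 %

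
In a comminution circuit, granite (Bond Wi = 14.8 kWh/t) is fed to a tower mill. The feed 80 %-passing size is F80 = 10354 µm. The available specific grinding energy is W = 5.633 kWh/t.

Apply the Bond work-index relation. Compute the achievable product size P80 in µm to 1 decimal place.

P80 = 436.1 µm

Bond: W = 10·Wi·(1/√P80 − 1/√F80)
P80^(−½) = W/(10 Wi) + F80^(−½)
  = 5.6330/(10·14.8) + 1/√10354 = 0.038061 + 0.009828 = 0.047888
P80 = (1/0.047888)² = 20.8819² = 436.05 µm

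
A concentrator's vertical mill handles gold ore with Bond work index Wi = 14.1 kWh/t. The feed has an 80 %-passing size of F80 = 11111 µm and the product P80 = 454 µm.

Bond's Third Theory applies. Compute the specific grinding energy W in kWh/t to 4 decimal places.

W = 10 Wi / √P80 − 10 Wi / √F80
1/√454 = 0.046932;  1/√11111 = 0.009487
W = 10·14.1·(0.046932 − 0.009487) = 5.2798 kWh/t

W = 5.2798 kWh/t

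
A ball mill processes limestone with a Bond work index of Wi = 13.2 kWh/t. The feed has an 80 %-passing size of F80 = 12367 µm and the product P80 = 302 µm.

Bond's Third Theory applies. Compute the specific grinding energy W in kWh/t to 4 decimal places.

Bond:  W = 10 Wi (1/√P − 1/√F)
1/√302 = 0.057544;  1/√12367 = 0.008992
W = 10·13.2·(0.057544 − 0.008992) = 6.4088 kWh/t

W = 6.4088 kWh/t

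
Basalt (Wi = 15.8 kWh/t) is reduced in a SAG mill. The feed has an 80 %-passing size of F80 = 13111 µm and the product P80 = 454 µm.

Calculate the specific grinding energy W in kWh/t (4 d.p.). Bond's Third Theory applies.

W = 10 Wi (1/√P80 − 1/√F80)  [Bond]
1/√454 = 0.046932;  1/√13111 = 0.008733
W = 10·15.8·(0.046932 − 0.008733) = 6.0354 kWh/t

W = 6.0354 kWh/t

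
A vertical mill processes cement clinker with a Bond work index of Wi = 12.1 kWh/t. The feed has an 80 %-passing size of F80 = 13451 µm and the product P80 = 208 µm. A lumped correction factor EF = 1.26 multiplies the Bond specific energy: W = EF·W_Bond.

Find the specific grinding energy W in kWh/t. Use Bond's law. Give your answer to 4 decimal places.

W = 10·Wi·(P80^(-½) − F80^(-½))
1/√208 = 0.069338;  1/√13451 = 0.008622
W = 10·12.1·(0.069338 − 0.008622) = 7.3465 kWh/t
Corrected W = EF·W_Bond = 1.26·7.3465 = 9.2566 kWh/t

W = 9.2566 kWh/t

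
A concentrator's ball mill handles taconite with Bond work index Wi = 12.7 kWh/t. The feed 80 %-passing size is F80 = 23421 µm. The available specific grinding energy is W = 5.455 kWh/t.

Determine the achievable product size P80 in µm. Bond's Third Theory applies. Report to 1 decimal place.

P80 = 408.3 µm

Bond:  W = 10 Wi (1/√P − 1/√F)
1/√P80 = 1/√F80 + W/(10·Wi)
  = 5.4550/(10·12.7) + 1/√23421 = 0.042953 + 0.006534 = 0.049487
P80 = (1/0.049487)² = 20.2073² = 408.34 µm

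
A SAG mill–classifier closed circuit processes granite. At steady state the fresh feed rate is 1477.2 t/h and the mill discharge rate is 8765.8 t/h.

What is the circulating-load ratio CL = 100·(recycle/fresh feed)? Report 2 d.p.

Discharge = new feed + return, hence
R = M − F = 8765.8 − 1477.2 = 7288.6 t/h
CL = 100·R/F = 100·7288.6/1477.2 = 493.41 %

CL = 493.41 %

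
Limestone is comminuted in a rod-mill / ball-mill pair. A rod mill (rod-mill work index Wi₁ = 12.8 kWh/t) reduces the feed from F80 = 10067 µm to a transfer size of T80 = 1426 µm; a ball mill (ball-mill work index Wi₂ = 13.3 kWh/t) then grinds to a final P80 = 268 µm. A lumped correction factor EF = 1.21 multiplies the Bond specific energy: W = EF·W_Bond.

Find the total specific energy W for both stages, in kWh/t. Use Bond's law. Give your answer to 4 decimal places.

W = 10·Wi·[P80^(−½) − F80^(−½)]
Stage 1 (10067→1426 µm, Wi₁=12.8): W₁ = 10·12.8·(0.026481 − 0.009967) = 2.1139 kWh/t
Stage 2 (1426→268 µm, Wi₂=13.3): W₂ = 10·13.3·(0.061085 − 0.026481) = 4.6022 kWh/t
W = W₁ + W₂ = 2.1139 + 4.6022 = 6.7161 kWh/t
Apply correction: 6.7161 × 1.21 = 8.1265 kWh/t

W = 8.1265 kWh/t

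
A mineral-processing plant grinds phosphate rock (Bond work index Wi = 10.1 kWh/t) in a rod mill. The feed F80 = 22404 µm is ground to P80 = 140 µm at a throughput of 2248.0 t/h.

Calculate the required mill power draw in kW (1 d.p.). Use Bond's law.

P = 17672.2 kW

W_Bond = 10·Wi·(1/√P₈₀ − 1/√F₈₀)
W = 10·10.1·(1/√140 − 1/√22404) = 10·10.1·(0.077834) = 7.8613 kWh/t
Power = W × throughput = 7.8613 kWh/t × 2248.0 t/h = 17672.2 kW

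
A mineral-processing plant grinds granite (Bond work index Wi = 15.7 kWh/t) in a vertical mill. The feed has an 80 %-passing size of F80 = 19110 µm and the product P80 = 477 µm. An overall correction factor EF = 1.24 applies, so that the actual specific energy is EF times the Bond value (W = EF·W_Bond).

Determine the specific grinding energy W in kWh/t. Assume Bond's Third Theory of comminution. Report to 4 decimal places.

W = 7.5055 kWh/t

Bond:  W = 10 Wi (1/√P − 1/√F)
1/√477 = 0.045787;  1/√19110 = 0.007234
W = 10·15.7·(0.045787 − 0.007234) = 6.0528 kWh/t
W_actual = 1.24 × 6.0528 = 7.5055 kWh/t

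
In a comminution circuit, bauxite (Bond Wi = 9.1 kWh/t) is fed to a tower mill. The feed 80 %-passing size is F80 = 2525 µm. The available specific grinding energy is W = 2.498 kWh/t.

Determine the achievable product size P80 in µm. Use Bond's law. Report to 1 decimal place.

P80 = 446.0 µm

W = 10 Wi (P80^-0.5 − F80^-0.5)
1/√P80 = 1/√F80 + W/(10·Wi)
  = 2.4980/(10·9.1) + 1/√2525 = 0.027451 + 0.019901 = 0.047351
P80 = (1/0.047351)² = 21.1187² = 446.00 µm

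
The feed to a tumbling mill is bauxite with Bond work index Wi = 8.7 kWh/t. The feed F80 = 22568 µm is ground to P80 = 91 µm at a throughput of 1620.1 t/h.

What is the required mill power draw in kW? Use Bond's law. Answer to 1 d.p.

W = 10 Wi (1/√P80 − 1/√F80)  [Bond]
W = 10·8.7·(1/√91 − 1/√22568) = 10·8.7·(0.098172) = 8.5410 kWh/t
P = W·T = 8.5410·1620.1 = 13837.2 kW

P = 13837.2 kW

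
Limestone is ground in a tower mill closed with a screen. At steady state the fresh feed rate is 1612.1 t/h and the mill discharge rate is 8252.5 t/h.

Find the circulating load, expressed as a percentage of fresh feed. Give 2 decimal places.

M = F + R at steady state, so:
R = M − F = 8252.5 − 1612.1 = 6640.4 t/h
CL = 100·R/F = 100·6640.4/1612.1 = 411.91 %

CL = 411.91 %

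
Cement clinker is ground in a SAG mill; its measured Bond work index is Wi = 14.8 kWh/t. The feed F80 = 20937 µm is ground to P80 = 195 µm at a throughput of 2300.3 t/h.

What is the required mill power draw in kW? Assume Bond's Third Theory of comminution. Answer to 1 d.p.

W = 10 Wi (1/√P80 − 1/√F80)  [Bond]
W = 10·14.8·(1/√195 − 1/√20937) = 10·14.8·(0.064700) = 9.5757 kWh/t
P_mill = W·ṁ = 9.5757·2300.3 = 22026.9 kW

P = 22026.9 kW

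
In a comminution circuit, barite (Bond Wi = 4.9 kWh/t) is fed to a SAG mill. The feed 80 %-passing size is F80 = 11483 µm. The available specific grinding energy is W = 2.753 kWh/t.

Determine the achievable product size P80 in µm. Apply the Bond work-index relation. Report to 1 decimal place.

P80 = 233.0 µm

W_Bond = 10·Wi·(1/√P₈₀ − 1/√F₈₀)
⇒ 1/√P80 = W/(10 Wi) + 1/√F80
  = 2.7530/(10·4.9) + 1/√11483 = 0.056184 + 0.009332 = 0.065516
P80 = (1/0.065516)² = 15.2635² = 232.98 µm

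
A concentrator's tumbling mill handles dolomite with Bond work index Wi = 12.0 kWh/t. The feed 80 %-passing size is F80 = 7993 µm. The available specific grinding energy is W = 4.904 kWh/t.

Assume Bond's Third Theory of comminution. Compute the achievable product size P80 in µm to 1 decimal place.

W = 10·Wi·(P80^(-½) − F80^(-½))
P80^-0.5 = F80^-0.5 + W/(10 Wi)
  = 4.9040/(10·12.0) + 1/√7993 = 0.040867 + 0.011185 = 0.052052
P80 = (1/0.052052)² = 19.2116² = 369.09 µm

P80 = 369.1 µm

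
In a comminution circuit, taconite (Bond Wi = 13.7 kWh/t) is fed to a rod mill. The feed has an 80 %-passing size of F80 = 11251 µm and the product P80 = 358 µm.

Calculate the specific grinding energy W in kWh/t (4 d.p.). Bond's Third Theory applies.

W = 5.9491 kWh/t

Bond: W = 10·Wi·(1/√P80 − 1/√F80)
1/√358 = 0.052852;  1/√11251 = 0.009428
W = 10·13.7·(0.052852 − 0.009428) = 5.9491 kWh/t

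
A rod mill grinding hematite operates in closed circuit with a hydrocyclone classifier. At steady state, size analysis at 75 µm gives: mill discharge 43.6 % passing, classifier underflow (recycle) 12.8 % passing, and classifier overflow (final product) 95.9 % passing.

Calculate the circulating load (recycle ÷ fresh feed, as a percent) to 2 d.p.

CL = 169.81 %

Two-product formula at 75 µm:
d + r·d = r·u + o → r(d−u) = o−d
r = (95.9 − 43.6)/(43.6 − 12.8) = 52.3/30.8 = 1.6981
CL = 100·r = 169.81 %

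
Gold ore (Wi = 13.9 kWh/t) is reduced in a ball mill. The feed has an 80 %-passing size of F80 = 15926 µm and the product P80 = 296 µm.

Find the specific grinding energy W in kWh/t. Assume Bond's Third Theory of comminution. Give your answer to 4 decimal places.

W = 6.9778 kWh/t

W_Bond = 10·Wi·(1/√P₈₀ − 1/√F₈₀)
1/√296 = 0.058124;  1/√15926 = 0.007924
W = 10·13.9·(0.058124 − 0.007924) = 6.9778 kWh/t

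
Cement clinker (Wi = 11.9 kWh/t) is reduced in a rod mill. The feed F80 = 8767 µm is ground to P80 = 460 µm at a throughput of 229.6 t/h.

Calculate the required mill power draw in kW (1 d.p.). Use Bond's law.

P = 982.1 kW

Bond:  W = 10 Wi (1/√P − 1/√F)
W = 10·11.9·(1/√460 − 1/√8767) = 10·11.9·(0.035945) = 4.2775 kWh/t
Power = W × throughput = 4.2775 kWh/t × 229.6 t/h = 982.1 kW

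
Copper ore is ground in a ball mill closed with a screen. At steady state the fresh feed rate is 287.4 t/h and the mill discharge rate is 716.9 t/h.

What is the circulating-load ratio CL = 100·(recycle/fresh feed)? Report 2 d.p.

Steady state: M = F + R.
R = M − F = 716.9 − 287.4 = 429.5 t/h
CL = 100·R/F = 100·429.5/287.4 = 149.44 %

CL = 149.44 %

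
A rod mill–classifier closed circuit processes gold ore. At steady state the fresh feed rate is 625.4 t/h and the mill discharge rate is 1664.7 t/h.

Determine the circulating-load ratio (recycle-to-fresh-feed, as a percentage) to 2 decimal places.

Discharge = new feed + return, hence
R = M − F = 1664.7 − 625.4 = 1039.3 t/h
CL = 100·R/F = 100·1039.3/625.4 = 166.18 %

CL = 166.18 %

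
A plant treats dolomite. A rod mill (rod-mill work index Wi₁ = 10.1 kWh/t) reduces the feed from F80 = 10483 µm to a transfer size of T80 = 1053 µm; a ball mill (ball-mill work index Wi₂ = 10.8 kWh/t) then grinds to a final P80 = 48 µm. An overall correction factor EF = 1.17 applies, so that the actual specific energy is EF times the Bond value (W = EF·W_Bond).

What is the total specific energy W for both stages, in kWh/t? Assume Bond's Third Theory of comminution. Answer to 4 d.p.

W = 10 Wi / √P80 − 10 Wi / √F80
Stage 1 (10483→1053 µm, Wi₁=10.1): W₁ = 10·10.1·(0.030817 − 0.009767) = 2.1260 kWh/t
Stage 2 (1053→48 µm, Wi₂=10.8): W₂ = 10·10.8·(0.144338 − 0.030817) = 12.2603 kWh/t
W = W₁ + W₂ = 2.1260 + 12.2603 = 14.3863 kWh/t
W_actual = 1.17 × 14.3863 = 16.8320 kWh/t

W = 16.8320 kWh/t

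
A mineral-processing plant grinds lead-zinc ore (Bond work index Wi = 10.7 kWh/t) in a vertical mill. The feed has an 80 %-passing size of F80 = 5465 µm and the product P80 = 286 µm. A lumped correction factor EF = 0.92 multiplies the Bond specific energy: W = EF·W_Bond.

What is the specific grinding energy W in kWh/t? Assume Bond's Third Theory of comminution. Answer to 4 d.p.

Bond:  W = 10 Wi (1/√P − 1/√F)
1/√286 = 0.059131;  1/√5465 = 0.013527
W = 10·10.7·(0.059131 − 0.013527) = 4.8796 kWh/t
Corrected W = EF·W_Bond = 0.92·4.8796 = 4.4893 kWh/t

W = 4.4893 kWh/t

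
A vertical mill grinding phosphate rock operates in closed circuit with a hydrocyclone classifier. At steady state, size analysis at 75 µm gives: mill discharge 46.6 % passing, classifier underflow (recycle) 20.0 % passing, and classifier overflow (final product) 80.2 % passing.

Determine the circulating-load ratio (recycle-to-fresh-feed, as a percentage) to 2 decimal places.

CL = 126.32 %

Classifier node, passing 75 µm:
r = (o − d)/(d − u)
r = (80.2 − 46.6)/(46.6 − 20.0) = 33.6/26.6 = 1.2632
CL = 100·r = 126.32 %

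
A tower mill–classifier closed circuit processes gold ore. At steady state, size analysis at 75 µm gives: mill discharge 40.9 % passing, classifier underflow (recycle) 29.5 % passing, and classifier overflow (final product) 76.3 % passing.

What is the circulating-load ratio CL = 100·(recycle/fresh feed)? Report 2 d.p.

Mass balance on the −75 µm fraction:
Fd + Rd = Ru + Fo ⇒ R/F = (o−d)/(d−u)
r = (76.3 − 40.9)/(40.9 − 29.5) = 35.4/11.4 = 3.1053
CL = 100·r = 310.53 %

CL = 310.53 %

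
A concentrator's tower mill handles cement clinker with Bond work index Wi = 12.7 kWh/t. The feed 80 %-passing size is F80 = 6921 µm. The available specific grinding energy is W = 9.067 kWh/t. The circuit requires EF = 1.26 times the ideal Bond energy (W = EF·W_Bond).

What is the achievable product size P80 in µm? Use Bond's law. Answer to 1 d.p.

P80 = 212.0 µm

W = 10·Wi·(P80^(-½) − F80^(-½))
W_Bond = W / EF = 9.067 / 1.26 = 7.1960 kWh/t
P80^-0.5 = F80^-0.5 + W_Bond/(10 Wi)
  = 7.1960/(10·12.7) + 1/√6921 = 0.056662 + 0.012020 = 0.068682
P80 = (1/0.068682)² = 14.5599² = 211.99 µm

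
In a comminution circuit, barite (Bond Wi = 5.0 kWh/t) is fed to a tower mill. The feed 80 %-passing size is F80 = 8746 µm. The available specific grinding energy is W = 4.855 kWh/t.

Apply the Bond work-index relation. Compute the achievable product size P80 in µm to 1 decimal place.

P80 = 86.1 µm

W_Bond = 10·Wi·(1/√P₈₀ − 1/√F₈₀)
⇒ 1/√P80 = W/(10 Wi) + 1/√F80
  = 4.8550/(10·5.0) + 1/√8746 = 0.097100 + 0.010693 = 0.107793
P80 = (1/0.107793)² = 9.2770² = 86.06 µm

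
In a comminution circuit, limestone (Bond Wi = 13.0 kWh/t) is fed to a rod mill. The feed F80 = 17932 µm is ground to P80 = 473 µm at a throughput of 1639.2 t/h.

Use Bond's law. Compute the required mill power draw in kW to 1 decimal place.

W_Bond = 10·Wi·(1/√P₈₀ − 1/√F₈₀)
W = 10·13.0·(1/√473 − 1/√17932) = 10·13.0·(0.038512) = 5.0066 kWh/t
P = W·T = 5.0066·1639.2 = 8206.8 kW

P = 8206.8 kW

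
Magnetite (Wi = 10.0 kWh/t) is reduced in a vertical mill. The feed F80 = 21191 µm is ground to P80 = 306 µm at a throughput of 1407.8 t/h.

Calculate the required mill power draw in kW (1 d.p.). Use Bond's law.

P = 7080.8 kW

Bond:  W = 10 Wi (1/√P − 1/√F)
W = 10·10.0·(1/√306 − 1/√21191) = 10·10.0·(0.050297) = 5.0297 kWh/t
P = W·T = 5.0297·1407.8 = 7080.8 kW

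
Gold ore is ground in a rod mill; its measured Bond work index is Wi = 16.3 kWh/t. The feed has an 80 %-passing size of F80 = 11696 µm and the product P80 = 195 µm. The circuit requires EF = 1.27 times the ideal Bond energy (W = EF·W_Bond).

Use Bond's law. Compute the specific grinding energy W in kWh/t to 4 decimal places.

W = 10·Wi·(P80^(-½) − F80^(-½))
1/√195 = 0.071611;  1/√11696 = 0.009247
W = 10·16.3·(0.071611 − 0.009247) = 10.1655 kWh/t
Corrected W = EF·W_Bond = 1.27·10.1655 = 12.9102 kWh/t

W = 12.9102 kWh/t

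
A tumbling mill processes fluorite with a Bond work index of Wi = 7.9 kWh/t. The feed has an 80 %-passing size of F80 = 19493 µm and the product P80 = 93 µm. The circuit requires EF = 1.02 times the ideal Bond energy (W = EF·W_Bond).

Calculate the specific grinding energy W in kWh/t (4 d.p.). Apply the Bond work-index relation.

W = 7.7786 kWh/t

Bond: W = 10·Wi·(1/√P80 − 1/√F80)
1/√93 = 0.103695;  1/√19493 = 0.007162
W = 10·7.9·(0.103695 − 0.007162) = 7.6261 kWh/t
Corrected W = EF·W_Bond = 1.02·7.6261 = 7.7786 kWh/t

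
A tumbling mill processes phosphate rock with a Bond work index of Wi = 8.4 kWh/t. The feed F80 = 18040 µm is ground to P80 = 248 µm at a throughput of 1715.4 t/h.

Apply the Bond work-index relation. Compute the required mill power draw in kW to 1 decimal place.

P = 8077.1 kW

W = 10·Wi·[P80^(−½) − F80^(−½)]
W = 10·8.4·(1/√248 − 1/√18040) = 10·8.4·(0.056055) = 4.7086 kWh/t
P = W·T = 4.7086·1715.4 = 8077.1 kW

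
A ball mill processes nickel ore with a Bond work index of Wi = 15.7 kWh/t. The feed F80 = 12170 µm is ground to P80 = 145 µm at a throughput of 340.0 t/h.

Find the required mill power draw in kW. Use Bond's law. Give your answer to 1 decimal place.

W = 10·Wi·(P80^(-½) − F80^(-½))
W = 10·15.7·(1/√145 − 1/√12170) = 10·15.7·(0.073981) = 11.6150 kWh/t
Mill draw = 11.6150 × 340.0 = 3949.1 kW

P = 3949.1 kW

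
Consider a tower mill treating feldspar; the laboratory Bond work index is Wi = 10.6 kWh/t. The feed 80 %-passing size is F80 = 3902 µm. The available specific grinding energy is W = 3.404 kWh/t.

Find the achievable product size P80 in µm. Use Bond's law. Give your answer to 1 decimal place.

W = 10·Wi·(P80^(-½) − F80^(-½))
1/√P80 = 1/√F80 + W/(10·Wi)
  = 3.4040/(10·10.6) + 1/√3902 = 0.032113 + 0.016009 = 0.048122
P80 = (1/0.048122)² = 20.7806² = 431.83 µm

P80 = 431.8 µm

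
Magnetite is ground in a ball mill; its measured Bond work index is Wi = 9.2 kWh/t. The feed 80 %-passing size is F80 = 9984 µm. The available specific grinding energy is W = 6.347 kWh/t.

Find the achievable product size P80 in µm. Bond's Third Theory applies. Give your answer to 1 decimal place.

Bond:  W = 10 Wi (1/√P − 1/√F)
P80^-0.5 = F80^-0.5 + W/(10 Wi)
  = 6.3470/(10·9.2) + 1/√9984 = 0.068989 + 0.010008 = 0.078997
P80 = (1/0.078997)² = 12.6587² = 160.24 µm

P80 = 160.2 µm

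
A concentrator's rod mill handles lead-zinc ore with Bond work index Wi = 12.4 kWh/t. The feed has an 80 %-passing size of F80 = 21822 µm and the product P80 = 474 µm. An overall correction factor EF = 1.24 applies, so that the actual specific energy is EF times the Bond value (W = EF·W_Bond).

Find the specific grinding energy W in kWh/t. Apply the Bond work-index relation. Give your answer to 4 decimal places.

W = 10 Wi / √P80 − 10 Wi / √F80
1/√474 = 0.045932;  1/√21822 = 0.006769
W = 10·12.4·(0.045932 − 0.006769) = 4.8561 kWh/t
Apply correction: 4.8561 × 1.24 = 6.0216 kWh/t

W = 6.0216 kWh/t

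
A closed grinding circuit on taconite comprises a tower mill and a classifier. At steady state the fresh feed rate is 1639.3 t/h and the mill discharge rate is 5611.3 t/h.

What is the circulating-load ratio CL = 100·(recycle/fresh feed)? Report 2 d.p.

Steady state: M = F + R.
R = M − F = 5611.3 − 1639.3 = 3972.0 t/h
CL = 100·R/F = 100·3972.0/1639.3 = 242.30 %

CL = 242.30 %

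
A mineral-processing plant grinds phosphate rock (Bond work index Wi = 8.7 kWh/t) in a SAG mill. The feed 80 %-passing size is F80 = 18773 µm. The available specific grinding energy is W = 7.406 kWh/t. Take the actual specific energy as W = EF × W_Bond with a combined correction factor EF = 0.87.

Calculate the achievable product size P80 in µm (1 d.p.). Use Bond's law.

W = 10·Wi·(P80^(-½) − F80^(-½))
W_Bond = W / EF = 7.406 / 0.87 = 8.5126 kWh/t
⇒ 1/√P80 = W_Bond/(10·Wi) + 1/√F80
  = 8.5126/(10·8.7) + 1/√18773 = 0.097846 + 0.007298 = 0.105145
P80 = (1/0.105145)² = 9.5107² = 90.45 µm

P80 = 90.5 µm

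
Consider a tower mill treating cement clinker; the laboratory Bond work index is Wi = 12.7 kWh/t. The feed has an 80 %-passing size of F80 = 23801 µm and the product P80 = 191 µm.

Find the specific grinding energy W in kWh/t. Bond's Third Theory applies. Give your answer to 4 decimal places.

W = 8.3662 kWh/t

W = 10·Wi·[P80^(−½) − F80^(−½)]
1/√191 = 0.072357;  1/√23801 = 0.006482
W = 10·12.7·(0.072357 − 0.006482) = 8.3662 kWh/t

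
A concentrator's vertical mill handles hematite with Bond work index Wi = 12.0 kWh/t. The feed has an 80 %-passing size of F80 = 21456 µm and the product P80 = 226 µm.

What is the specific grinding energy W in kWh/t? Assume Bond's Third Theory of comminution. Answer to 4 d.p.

W = 7.1630 kWh/t

W = 10 Wi / √P80 − 10 Wi / √F80
1/√226 = 0.066519;  1/√21456 = 0.006827
W = 10·12.0·(0.066519 − 0.006827) = 7.1630 kWh/t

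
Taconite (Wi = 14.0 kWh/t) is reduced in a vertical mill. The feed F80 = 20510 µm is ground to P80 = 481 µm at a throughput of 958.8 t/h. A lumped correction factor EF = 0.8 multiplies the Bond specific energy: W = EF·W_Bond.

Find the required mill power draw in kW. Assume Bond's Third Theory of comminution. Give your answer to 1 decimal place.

P = 4146.5 kW

W = 10 Wi / √P80 − 10 Wi / √F80
W = 10·14.0·(1/√481 − 1/√20510) = 10·14.0·(0.038613) = 5.4059 kWh/t
W_actual = 0.8 × 5.4059 = 4.3247 kWh/t
P = W·T = 4.3247·958.8 = 4146.5 kW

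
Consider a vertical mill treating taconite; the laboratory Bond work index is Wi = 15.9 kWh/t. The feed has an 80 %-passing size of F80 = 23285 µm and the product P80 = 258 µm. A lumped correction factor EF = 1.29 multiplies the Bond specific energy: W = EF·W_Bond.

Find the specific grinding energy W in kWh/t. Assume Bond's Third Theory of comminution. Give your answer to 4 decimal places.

W = 11.4254 kWh/t

Bond:  W = 10 Wi (1/√P − 1/√F)
1/√258 = 0.062257;  1/√23285 = 0.006553
W = 10·15.9·(0.062257 − 0.006553) = 8.8569 kWh/t
With EF = 1.29: W = 8.8569·1.29 = 11.4254 kWh/t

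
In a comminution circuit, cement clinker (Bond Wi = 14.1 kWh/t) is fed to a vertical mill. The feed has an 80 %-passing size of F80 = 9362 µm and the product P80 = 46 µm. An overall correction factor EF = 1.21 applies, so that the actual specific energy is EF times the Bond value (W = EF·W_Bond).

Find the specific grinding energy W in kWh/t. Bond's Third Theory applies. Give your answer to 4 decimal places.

W = 23.3918 kWh/t

W = 10 Wi (1/√P80 − 1/√F80)  [Bond]
1/√46 = 0.147442;  1/√9362 = 0.010335
W = 10·14.1·(0.147442 − 0.010335) = 19.3321 kWh/t
Apply correction: 19.3321 × 1.21 = 23.3918 kWh/t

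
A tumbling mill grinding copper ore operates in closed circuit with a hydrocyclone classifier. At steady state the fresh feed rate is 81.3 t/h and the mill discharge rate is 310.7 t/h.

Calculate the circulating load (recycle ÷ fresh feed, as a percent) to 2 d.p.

Discharge = new feed + return, hence
R = M − F = 310.7 − 81.3 = 229.4 t/h
CL = 100·R/F = 100·229.4/81.3 = 282.16 %

CL = 282.16 %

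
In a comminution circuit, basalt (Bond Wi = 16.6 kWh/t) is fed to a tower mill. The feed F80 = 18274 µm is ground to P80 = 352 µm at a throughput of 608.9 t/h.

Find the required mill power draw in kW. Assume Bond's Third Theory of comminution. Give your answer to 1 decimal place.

P = 4639.7 kW

W = 10 Wi / √P80 − 10 Wi / √F80
W = 10·16.6·(1/√352 − 1/√18274) = 10·16.6·(0.045903) = 7.6198 kWh/t
Power = W × throughput = 7.6198 kWh/t × 608.9 t/h = 4639.7 kW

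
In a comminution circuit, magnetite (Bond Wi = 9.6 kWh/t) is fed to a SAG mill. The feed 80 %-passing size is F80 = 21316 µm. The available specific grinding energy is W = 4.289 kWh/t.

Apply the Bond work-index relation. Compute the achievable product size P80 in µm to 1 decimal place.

P80 = 376.7 µm

W_Bond = 10·Wi·(1/√P₈₀ − 1/√F₈₀)
⇒ 1/√P80 = W/(10·Wi) + 1/√F80
  = 4.2890/(10·9.6) + 1/√21316 = 0.044677 + 0.006849 = 0.051526
P80 = (1/0.051526)² = 19.4075² = 376.65 µm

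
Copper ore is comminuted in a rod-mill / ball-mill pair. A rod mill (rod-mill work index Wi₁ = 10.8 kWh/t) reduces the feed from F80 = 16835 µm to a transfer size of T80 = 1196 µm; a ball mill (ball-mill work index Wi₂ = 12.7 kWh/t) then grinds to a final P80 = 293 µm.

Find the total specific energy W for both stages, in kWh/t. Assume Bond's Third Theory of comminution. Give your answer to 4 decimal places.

W = 10·Wi·[P80^(−½) − F80^(−½)]
Stage 1 (16835→1196 µm, Wi₁=10.8): W₁ = 10·10.8·(0.028916 − 0.007707) = 2.2905 kWh/t
Stage 2 (1196→293 µm, Wi₂=12.7): W₂ = 10·12.7·(0.058421 − 0.028916) = 3.7471 kWh/t
W = W₁ + W₂ = 2.2905 + 3.7471 = 6.0376 kWh/t

W = 6.0376 kWh/t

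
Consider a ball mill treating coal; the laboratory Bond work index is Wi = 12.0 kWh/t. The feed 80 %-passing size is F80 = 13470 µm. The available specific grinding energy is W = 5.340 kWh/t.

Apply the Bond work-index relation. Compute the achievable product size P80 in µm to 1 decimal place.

W = 10·Wi·[P80^(−½) − F80^(−½)]
P80^-0.5 = F80^-0.5 + W/(10 Wi)
  = 5.3400/(10·12.0) + 1/√13470 = 0.044500 + 0.008616 = 0.053116
P80 = (1/0.053116)² = 18.8266² = 354.44 µm

P80 = 354.4 µm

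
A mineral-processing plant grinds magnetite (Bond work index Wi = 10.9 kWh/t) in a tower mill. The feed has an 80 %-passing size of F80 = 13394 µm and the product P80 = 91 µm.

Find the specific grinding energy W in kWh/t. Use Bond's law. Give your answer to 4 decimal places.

W = 10 Wi (1/√P80 − 1/√F80)  [Bond]
1/√91 = 0.104828;  1/√13394 = 0.008641
W = 10·10.9·(0.104828 − 0.008641) = 10.4845 kWh/t

W = 10.4845 kWh/t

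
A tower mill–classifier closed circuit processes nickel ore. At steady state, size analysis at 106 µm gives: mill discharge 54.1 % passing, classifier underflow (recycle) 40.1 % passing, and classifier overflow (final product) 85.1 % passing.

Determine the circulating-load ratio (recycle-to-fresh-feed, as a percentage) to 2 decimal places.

CL = 221.43 %

Two-product formula at 106 µm:
d + r·d = r·u + o → r(d−u) = o−d
r = (85.1 − 54.1)/(54.1 − 40.1) = 31.0/14.0 = 2.2143
CL = 100·r = 221.43 %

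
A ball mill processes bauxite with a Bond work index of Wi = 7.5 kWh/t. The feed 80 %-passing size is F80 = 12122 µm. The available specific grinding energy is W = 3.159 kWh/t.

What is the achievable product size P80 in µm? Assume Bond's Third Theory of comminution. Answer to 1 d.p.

P80 = 381.4 µm

Bond:  W = 10 Wi (1/√P − 1/√F)
P80^(−½) = W/(10 Wi) + F80^(−½)
  = 3.1590/(10·7.5) + 1/√12122 = 0.042120 + 0.009083 = 0.051203
P80 = (1/0.051203)² = 19.5302² = 381.43 µm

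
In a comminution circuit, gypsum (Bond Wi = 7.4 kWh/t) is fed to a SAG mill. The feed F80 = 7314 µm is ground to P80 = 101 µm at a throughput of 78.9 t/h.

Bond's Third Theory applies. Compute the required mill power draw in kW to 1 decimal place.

P = 512.7 kW

W = 10 Wi (1/√P80 − 1/√F80)  [Bond]
W = 10·7.4·(1/√101 − 1/√7314) = 10·7.4·(0.087811) = 6.4980 kWh/t
P_mill = W·ṁ = 6.4980·78.9 = 512.7 kW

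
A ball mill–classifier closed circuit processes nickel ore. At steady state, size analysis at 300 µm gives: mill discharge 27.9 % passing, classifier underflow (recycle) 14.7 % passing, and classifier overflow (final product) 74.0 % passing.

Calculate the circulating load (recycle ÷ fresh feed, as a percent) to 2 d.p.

Mass balance on the −300 µm fraction:
d + r·d = r·u + o → r(d−u) = o−d
r = (74.0 − 27.9)/(27.9 − 14.7) = 46.1/13.2 = 3.4924
CL = 100·r = 349.24 %

CL = 349.24 %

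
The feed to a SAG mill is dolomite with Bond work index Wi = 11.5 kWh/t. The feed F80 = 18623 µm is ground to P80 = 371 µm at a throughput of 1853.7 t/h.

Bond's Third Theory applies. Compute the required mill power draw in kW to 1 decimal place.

P = 9505.4 kW

W_Bond = 10·Wi·(1/√P₈₀ − 1/√F₈₀)
W = 10·11.5·(1/√371 − 1/√18623) = 10·11.5·(0.044590) = 5.1278 kWh/t
Mill draw = 5.1278 × 1853.7 = 9505.4 kW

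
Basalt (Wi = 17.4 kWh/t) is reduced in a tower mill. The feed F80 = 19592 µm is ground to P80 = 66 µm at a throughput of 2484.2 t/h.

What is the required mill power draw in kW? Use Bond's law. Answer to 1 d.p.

W_Bond = 10·Wi·(1/√P₈₀ − 1/√F₈₀)
W = 10·17.4·(1/√66 − 1/√19592) = 10·17.4·(0.115947) = 20.1748 kWh/t
Power = W × throughput = 20.1748 kWh/t × 2484.2 t/h = 50118.3 kW

P = 50118.3 kW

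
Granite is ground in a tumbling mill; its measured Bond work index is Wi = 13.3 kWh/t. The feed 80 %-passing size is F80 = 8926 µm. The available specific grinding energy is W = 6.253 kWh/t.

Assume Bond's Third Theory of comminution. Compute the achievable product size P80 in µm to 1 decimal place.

W = 10 Wi / √P80 − 10 Wi / √F80
⇒ 1/√P80 = W/(10·Wi) + 1/√F80
  = 6.2530/(10·13.3) + 1/√8926 = 0.047015 + 0.010585 = 0.057600
P80 = (1/0.057600)² = 17.3612² = 301.41 µm

P80 = 301.4 µm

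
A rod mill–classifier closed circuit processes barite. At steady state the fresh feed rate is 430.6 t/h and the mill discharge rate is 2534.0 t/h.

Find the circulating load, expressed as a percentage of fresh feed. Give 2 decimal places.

Steady state: M = F + R.
R = M − F = 2534.0 − 430.6 = 2103.4 t/h
CL = 100·R/F = 100·2103.4/430.6 = 488.48 %

CL = 488.48 %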